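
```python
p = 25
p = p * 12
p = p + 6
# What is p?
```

Trace:
`p = 25` → p = 25
`p = p * 12` → p = 300
`p = p + 6` → p = 306
So p = 306

Answer: 306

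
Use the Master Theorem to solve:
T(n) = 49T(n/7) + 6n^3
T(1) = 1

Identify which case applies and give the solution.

a=49, b=7, f(n)=6n^3. log_7(49) = 2. Since c=3 > 2 and the regularity condition holds (49(n/7)^3 = (49/7^3)n^3 with 49/7^3 < 1), Case 3 applies: T(n) = Θ(f(n)) = O(n^3).

Answer: O(n^3) - Case 3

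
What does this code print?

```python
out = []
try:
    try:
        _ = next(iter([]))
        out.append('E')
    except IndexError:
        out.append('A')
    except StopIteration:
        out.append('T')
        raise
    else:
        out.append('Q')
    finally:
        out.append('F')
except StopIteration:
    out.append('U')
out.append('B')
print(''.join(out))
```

Execution trace: 'T' (except StopIteration) → 'F' (finally) → 'U' (outer except StopIteration) → 'B' (after the try/except). Output: TFUB

Answer: TFUB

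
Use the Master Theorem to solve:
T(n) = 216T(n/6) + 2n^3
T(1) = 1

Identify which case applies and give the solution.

a=216, b=6, f(n)=2n^3. log_6(216) = 3. Since c=3 = 3, Case 2 applies: T(n) = Θ(n^log_b(a) · log n) = O(n^3 log n).

Answer: O(n^3 log n) - Case 2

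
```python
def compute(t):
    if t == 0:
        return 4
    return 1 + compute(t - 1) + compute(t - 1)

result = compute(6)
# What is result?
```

compute(t) = 1 + 2·compute(t-1), compute(0)=4. Closed form: (4+1)·2^6 - 1 = 319.

Answer: 319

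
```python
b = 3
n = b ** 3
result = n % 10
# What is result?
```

Trace:
`b = 3` → b = 3
`n = b ** 3` → n = 27
`result = n % 10` → result = 7
So result = 7

Answer: 7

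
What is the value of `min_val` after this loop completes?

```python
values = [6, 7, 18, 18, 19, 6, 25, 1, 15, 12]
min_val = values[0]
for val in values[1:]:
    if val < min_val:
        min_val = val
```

Minimum of [6, 7, 18, 18, 19, 6, 25, 1, 15, 12]
`min_val` takes the values: 6 → 1

Answer: 1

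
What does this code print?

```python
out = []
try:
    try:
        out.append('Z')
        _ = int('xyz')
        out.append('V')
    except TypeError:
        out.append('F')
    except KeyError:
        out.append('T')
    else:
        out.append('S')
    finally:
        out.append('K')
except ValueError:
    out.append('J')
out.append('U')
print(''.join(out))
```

Execution trace: 'Z' (inner try body) → 'K' (inner finally) → 'J' (outer except ValueError) → 'U' (after the try/except). Output: ZKJU

Answer: ZKJU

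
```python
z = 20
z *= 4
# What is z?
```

Trace:
`z = 20` → z = 20
`z *= 4` → z = 80
So z = 80

Answer: 80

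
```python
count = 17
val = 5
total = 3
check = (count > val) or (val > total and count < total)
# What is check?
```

Trace:
`count = 17` → count = 17
`val = 5` → val = 5
`total = 3` → total = 3
`check = (count > val) or (val > total and count < total)` → check = True
So check = True

Answer: True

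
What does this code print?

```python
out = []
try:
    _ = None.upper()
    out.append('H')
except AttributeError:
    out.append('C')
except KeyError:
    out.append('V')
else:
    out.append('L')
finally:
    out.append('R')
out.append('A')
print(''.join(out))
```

Execution trace: 'C' (except AttributeError) → 'R' (finally) → 'A' (after the try/except). Output: CRA

Answer: CRA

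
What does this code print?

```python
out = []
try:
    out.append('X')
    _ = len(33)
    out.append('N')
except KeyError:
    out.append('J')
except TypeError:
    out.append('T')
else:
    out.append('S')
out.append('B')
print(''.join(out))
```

Execution trace: 'X' (try body) → 'T' (except TypeError) → 'B' (after the try/except). Output: XTB

Answer: XTB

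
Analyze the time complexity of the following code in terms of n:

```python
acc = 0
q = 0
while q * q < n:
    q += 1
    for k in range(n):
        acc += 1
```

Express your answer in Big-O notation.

Each loop level contributes: √n × n. Multiplying the contributions gives O(n√n).

Answer: O(n√n)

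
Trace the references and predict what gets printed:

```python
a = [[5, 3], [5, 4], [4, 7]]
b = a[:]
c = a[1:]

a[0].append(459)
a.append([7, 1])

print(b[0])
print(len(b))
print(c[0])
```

Key concept: slice with nested mutation.
Step by step:
`a = [[5, 3], [5, 4], [4, 7]]` → a = [[5, 3], [5, 4], [4, 7]]
`b = a[:]` → b = [[5, 3], [5, 4], [4, 7]]
`c = a[1:]` → c = [[5, 4], [4, 7]]
`a[0].append(459)` → a = [[5, 3, 459], [5, 4], [4, 7]]; b = [[5, 3, 459], [5, 4], [4, 7]]
`a.append([7, 1])` → a = [[5, 3, 459], [5, 4], [4, 7], [7, 1]]
`print(b[0])` → prints [5, 3, 459]
`print(len(b))` → prints 3
`print(c[0])` → prints [5, 4]

Answer:
[5, 3, 459]
3
[5, 4]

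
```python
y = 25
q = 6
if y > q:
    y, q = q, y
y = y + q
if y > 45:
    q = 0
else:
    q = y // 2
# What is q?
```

Trace:
`y = 25` → y = 25
`q = 6` → q = 6
`if y > q: ...` → y > q is True → y = 6; q = 25
`y = y + q` → y = 31
`if y > 45: ...` → y > 45 is False, take else branch → q = 15
So q = 15

Answer: 15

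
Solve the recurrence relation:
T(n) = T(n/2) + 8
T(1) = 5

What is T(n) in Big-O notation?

Each step divides n by 2 and adds 8. After log_2(n) steps we reach T(1)=5. So T(n) = 8·log_2(n) + 5 = O(log n).

Answer: O(log n)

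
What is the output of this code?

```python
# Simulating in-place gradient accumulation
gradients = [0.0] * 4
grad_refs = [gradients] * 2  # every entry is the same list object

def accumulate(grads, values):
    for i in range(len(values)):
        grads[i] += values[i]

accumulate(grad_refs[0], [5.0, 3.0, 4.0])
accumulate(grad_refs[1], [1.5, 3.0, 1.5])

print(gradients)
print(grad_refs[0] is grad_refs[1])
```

Key concept: gradient accumulation aliasing.
Step by step:
`gradients = [0.0] * 4` → gradients = [0.0, 0.0, 0.0, 0.0]
`grad_refs = [gradients] * 2` → grad_refs = [[0.0, 0.0, 0.0, 0.0], [0.0, 0.0, 0.0, 0.0]]
`accumulate(grad_refs[0], [5.0, 3.0, 4.0])` → gradients = [5.0, 3.0, 4.0, 0.0]; grad_refs = [[5.0, 3.0, 4.0, 0.0], [5.0, 3.0, 4.0, 0.0]]
`accumulate(grad_refs[1], [1.5, 3.0, 1.5])` → gradients = [6.5, 6.0, 5.5, 0.0]; grad_refs = [[6.5, 6.0, 5.5, 0.0], [6.5, 6.0, 5.5, 0.0]]
`print(gradients)` → prints [6.5, 6.0, 5.5, 0.0]
`print(grad_refs[0] is grad_refs[1])` → prints True

Answer:
[6.5, 6.0, 5.5, 0.0]
True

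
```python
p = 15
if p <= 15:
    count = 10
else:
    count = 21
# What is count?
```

Trace:
`p = 15` → p = 15
`if p <= 15: ...` → p <= 15 is True → count = 10
So count = 10

Answer: 10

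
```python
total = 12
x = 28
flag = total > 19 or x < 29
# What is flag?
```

Trace:
`total = 12` → total = 12
`x = 28` → x = 28
`flag = total > 19 or x < 29` → flag = True
So flag = True

Answer: True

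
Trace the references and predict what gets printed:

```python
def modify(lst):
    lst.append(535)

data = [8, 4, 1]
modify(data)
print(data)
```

Key concept: function modifies passed list.
Step by step:
`data = [8, 4, 1]` → data = [8, 4, 1]
`modify(data)` → data = [8, 4, 1, 535]
`print(data)` → prints [8, 4, 1, 535]

Answer: [8, 4, 1, 535]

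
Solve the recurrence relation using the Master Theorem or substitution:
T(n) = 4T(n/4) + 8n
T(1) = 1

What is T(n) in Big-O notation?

By Master Theorem: a=4, b=4, f(n)=8n. Since log_4(4) = 1 and f(n) = Θ(n^1), Case 2 applies. T(n) = O(n log n).

Answer: O(n log n)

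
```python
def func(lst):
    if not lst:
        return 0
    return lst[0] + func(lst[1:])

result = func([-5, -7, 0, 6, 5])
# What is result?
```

(-5) + (-7) + 0 + 6 + 5 + 0 = -1

Answer: -1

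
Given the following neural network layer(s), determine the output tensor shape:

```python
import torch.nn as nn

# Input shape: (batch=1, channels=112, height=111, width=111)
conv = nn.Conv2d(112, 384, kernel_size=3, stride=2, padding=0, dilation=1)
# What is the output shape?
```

Input: (1, 112, 111, 111) -> Output: (1, 384, 55, 55)

Answer: (1, 384, 55, 55)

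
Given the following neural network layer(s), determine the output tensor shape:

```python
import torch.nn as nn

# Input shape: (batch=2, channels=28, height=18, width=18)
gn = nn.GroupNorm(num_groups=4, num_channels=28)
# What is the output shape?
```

Input: (2, 28, 18, 18) -> Output: (2, 28, 18, 18)

Answer: (2, 28, 18, 18)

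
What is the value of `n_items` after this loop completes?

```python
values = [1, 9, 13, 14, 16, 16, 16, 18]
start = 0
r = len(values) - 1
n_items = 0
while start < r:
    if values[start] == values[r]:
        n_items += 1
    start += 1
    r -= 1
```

Count matching pairs from ends
`n_items` takes the values: 0

Answer: 0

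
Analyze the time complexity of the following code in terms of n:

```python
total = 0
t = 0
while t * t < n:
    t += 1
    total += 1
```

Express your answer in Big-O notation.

Each loop level contributes: √n. Multiplying the contributions gives O(√n).

Answer: O(√n)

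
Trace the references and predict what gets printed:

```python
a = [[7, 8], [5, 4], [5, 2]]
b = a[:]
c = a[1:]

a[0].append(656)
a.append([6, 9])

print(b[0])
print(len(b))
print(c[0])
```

Key concept: slice with nested mutation.
Step by step:
`a = [[7, 8], [5, 4], [5, 2]]` → a = [[7, 8], [5, 4], [5, 2]]
`b = a[:]` → b = [[7, 8], [5, 4], [5, 2]]
`c = a[1:]` → c = [[5, 4], [5, 2]]
`a[0].append(656)` → a = [[7, 8, 656], [5, 4], [5, 2]]; b = [[7, 8, 656], [5, 4], [5, 2]]
`a.append([6, 9])` → a = [[7, 8, 656], [5, 4], [5, 2], [6, 9]]
`print(b[0])` → prints [7, 8, 656]
`print(len(b))` → prints 3
`print(c[0])` → prints [5, 4]

Answer:
[7, 8, 656]
3
[5, 4]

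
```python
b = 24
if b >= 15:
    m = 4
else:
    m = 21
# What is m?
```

Trace:
`b = 24` → b = 24
`if b >= 15: ...` → b >= 15 is True → m = 4
So m = 4

Answer: 4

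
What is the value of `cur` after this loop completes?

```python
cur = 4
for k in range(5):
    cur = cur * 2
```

Multiply by 2, 5 times: 4 * 2^5 = 128
`cur` takes the values: 4 → 8 → 16 → 32 → 64 → 128

Answer: 128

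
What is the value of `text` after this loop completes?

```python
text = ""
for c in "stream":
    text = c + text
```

Reverse 'stream'
`text` takes the values: "" → "s" → "ts" → "rts" → "erts" → "aerts" → "maerts"

Answer: "maerts"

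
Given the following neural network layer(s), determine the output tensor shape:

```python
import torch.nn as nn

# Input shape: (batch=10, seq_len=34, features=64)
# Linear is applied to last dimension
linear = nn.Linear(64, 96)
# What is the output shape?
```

Input: (10, 34, 64) -> Output: (10, 34, 96)

Answer: (10, 34, 96)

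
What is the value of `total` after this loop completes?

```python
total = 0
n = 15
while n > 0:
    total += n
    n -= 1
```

Sum 15 down to 1
`total` takes the values: 0 → 15 → 29 → 42 → 54 → 65 → 75 → 84 → 92 → 99 → 105 → 110 → 114 → 117 → 119 → 120

Answer: 120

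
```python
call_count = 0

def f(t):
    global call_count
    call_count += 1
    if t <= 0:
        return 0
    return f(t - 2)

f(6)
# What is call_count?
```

Linear recursion stepping by 2: 4 calls from t=6 down to ≤0.

Answer: 4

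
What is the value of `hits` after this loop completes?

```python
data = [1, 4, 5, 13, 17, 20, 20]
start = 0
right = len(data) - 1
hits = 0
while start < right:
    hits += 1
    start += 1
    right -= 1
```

Iterations until pointers meet (list length 7)
`hits` takes the values: 0 → 1 → 2 → 3

Answer: 3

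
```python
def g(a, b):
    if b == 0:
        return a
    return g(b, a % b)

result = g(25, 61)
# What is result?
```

g(25, 61) -> g(61, 25) -> g(25, 11) -> g(11, 3) -> g(3, 2) -> g(2, 1) -> g(1, 0) -> 1

Answer: 1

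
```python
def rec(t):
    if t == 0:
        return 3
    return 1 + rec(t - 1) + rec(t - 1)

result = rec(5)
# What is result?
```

rec(t) = 1 + 2·rec(t-1), rec(0)=3. Closed form: (3+1)·2^5 - 1 = 127.

Answer: 127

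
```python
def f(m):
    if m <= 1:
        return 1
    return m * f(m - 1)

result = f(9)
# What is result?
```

f(9) = 9 * 8 * 7 * 6 * 5 * 4 * 3 * 2 * 1 = 362880

Answer: 362880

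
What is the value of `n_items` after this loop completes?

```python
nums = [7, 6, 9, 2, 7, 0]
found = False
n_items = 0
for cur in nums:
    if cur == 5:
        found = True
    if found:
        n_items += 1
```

Count elements after first 5 in [7, 6, 9, 2, 7, 0]
`n_items` takes the values: 0

Answer: 0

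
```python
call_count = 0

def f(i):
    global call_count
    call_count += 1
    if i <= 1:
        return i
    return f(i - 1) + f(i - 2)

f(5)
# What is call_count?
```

Calls(i) = 1 + Calls(i-1) + Calls(i-2); Calls(0)=Calls(1)=1. For i=5 this gives 15.

Answer: 15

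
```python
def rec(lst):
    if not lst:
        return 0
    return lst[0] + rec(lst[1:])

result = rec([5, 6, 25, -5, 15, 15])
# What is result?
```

5 + 6 + 25 + (-5) + 15 + 15 + 0 = 61

Answer: 61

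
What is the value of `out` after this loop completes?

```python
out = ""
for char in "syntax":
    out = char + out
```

Reverse 'syntax'
`out` takes the values: "" → "s" → "ys" → "nys" → "tnys" → "atnys" → "xatnys"

Answer: "xatnys"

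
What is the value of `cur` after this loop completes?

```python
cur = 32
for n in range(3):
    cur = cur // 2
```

Halve 3 times: 32 // 2^3 = 4
`cur` takes the values: 32 → 16 → 8 → 4

Answer: 4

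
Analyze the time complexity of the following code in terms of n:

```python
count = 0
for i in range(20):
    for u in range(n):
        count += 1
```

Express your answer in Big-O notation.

Each loop level contributes: 1 × n. Multiplying the contributions gives O(n).

Answer: O(n)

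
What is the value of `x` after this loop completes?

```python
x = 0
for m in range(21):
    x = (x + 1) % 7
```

Increment mod 7, 21 times = 0
`x` takes the values: 0 → 1 → 2 → 3 → 4 → 5 → 6 → 0 → 1 → 2 → 3 → 4 → 5 → 6 → 0 → 1 → 2 → 3 → 4 → 5 → 6 → 0

Answer: 0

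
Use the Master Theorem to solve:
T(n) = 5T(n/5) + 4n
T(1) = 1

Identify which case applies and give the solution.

a=5, b=5, f(n)=4n. log_5(5) = 1. Since c=1 = 1, Case 2 applies: T(n) = Θ(n^log_b(a) · log n) = O(n log n).

Answer: O(n log n) - Case 2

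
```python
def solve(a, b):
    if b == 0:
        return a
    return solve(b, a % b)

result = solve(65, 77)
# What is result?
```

solve(65, 77) -> solve(77, 65) -> solve(65, 12) -> solve(12, 5) -> solve(5, 2) -> solve(2, 1) -> solve(1, 0) -> 1

Answer: 1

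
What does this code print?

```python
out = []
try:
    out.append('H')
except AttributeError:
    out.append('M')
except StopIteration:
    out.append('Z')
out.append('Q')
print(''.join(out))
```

Execution trace: 'H' (try body, no exception) → 'Q' (after the try/except). Output: HQ

Answer: HQ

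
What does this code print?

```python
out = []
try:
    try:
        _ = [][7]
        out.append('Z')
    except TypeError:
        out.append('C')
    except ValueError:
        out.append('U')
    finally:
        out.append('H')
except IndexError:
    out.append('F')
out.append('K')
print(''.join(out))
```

Execution trace: 'H' (finally) → 'F' (outer except IndexError) → 'K' (after the try/except). Output: HFK

Answer: HFK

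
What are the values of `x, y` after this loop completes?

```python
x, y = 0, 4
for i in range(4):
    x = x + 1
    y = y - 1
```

x goes 0→4, y goes 4→0
`x, y` takes the values: (0, 4) → (1, 4) → (1, 3) → (2, 3) → (2, 2) → (3, 2) → (3, 1) → (4, 1) → (4, 0)

Answer: 4, 0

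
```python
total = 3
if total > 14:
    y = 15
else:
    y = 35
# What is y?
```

Trace:
`total = 3` → total = 3
`if total > 14: ...` → total > 14 is False, take else branch → y = 35
So y = 35

Answer: 35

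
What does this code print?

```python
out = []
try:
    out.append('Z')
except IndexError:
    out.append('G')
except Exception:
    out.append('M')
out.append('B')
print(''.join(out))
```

Execution trace: 'Z' (try body, no exception) → 'B' (after the try/except). Output: ZB

Answer: ZB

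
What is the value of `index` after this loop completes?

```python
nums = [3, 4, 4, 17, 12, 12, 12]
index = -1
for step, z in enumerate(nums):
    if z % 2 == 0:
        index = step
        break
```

First even number index in [3, 4, 4, 17, 12, 12, 12]
`index` takes the values: -1 → 1

Answer: 1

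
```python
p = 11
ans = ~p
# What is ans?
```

Trace:
`p = 11` → p = 11
`ans = ~p` → ans = -12
So ans = -12

Answer: -12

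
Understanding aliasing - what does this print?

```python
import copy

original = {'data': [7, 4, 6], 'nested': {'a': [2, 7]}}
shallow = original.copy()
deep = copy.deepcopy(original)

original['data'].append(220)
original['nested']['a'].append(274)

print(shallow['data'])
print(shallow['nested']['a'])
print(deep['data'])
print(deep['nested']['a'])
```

Key concept: comparing shallow vs deep copy.
Step by step:
`original = {'data': [7, 4, 6], 'nested': {'a': [2, 7]}}` → original = {'data': [7, 4, 6], 'nested': {'a': [2, 7]}}
`shallow = original.copy()` → shallow = {'data': [7, 4, 6], 'nested': {'a': [2, 7]}}
`deep = copy.deepcopy(original)` → deep = {'data': [7, 4, 6], 'nested': {'a': [2, 7]}}
`original['data'].append(220)` → original = {'data': [7, 4, 6, 220], 'nested': {'a': [2, 7]}}; shallow = {'data': [7, 4, 6, 220], 'nested': {'a': [2, 7]}}
`original['nested']['a'].append(274)` → original = {'data': [7, 4, 6, 220], 'nested': {'a': [2, 7, 274]}}; shallow = {'data': [7, 4, 6, 220], 'nested': {'a': [2, 7, 274]}}
`print(shallow['data'])` → prints [7, 4, 6, 220]
`print(shallow['nested']['a'])` → prints [2, 7, 274]
`print(deep['data'])` → prints [7, 4, 6]
`print(deep['nested']['a'])` → prints [2, 7]

Answer:
[7, 4, 6, 220]
[2, 7, 274]
[7, 4, 6]
[2, 7]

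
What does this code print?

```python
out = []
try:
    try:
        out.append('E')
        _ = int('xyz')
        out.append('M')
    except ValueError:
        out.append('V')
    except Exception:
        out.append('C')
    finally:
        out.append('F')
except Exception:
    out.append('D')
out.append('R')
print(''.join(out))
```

Execution trace: 'E' (inner try body) → 'V' (inner except ValueError) → 'F' (inner finally) → 'R' (after the try/except). Output: EVFR

Answer: EVFR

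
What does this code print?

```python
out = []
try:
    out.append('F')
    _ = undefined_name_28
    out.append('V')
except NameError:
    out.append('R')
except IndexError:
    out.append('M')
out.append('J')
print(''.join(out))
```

Execution trace: 'F' (try body) → 'R' (except NameError) → 'J' (after the try/except). Output: FRJ

Answer: FRJ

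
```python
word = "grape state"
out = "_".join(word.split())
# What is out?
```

Trace:
`word = "grape state"` → word = 'grape state'
`out = "_".join(word.split())` → out = 'grape_state'
So out = 'grape_state'

Answer: 'grape_state'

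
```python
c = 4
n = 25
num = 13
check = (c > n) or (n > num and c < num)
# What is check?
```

Trace:
`c = 4` → c = 4
`n = 25` → n = 25
`num = 13` → num = 13
`check = (c > n) or (n > num and c < num)` → check = True
So check = True

Answer: True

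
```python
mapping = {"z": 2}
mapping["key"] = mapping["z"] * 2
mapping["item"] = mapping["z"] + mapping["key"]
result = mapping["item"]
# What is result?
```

Trace:
`mapping = {"z": 2}` → mapping = {'z': 2}
`mapping["key"] = mapping["z"] * 2` → mapping = {'z': 2, 'key': 4}
`mapping["item"] = mapping["z"] + mapping["key"]` → mapping = {'z': 2, 'key': 4, 'item': 6}
`result = mapping["item"]` → result = 6
So result = 6

Answer: 6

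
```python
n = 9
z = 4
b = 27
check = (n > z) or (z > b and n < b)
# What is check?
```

Trace:
`n = 9` → n = 9
`z = 4` → z = 4
`b = 27` → b = 27
`check = (n > z) or (z > b and n < b)` → check = True
So check = True

Answer: True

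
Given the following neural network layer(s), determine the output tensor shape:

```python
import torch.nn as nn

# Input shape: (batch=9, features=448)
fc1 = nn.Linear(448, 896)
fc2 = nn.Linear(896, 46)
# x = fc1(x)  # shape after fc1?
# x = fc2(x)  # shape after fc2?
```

Input: (9, 448) -> after fc1: (9, 896) -> Output: (9, 46)

Answer: (9, 46)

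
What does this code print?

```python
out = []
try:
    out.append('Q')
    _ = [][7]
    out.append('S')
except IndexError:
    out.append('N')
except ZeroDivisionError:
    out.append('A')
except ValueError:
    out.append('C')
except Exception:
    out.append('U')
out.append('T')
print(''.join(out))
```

Execution trace: 'Q' (try body) → 'N' (except IndexError) → 'T' (after the try/except). Output: QNT

Answer: QNT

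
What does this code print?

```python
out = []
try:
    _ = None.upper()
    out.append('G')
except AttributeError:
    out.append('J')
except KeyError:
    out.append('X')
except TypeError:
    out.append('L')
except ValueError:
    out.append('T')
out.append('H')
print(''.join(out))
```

Execution trace: 'J' (except AttributeError) → 'H' (after the try/except). Output: JH

Answer: JH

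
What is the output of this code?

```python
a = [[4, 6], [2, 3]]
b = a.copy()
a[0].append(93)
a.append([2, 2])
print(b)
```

Key concept: shallow copy with nested lists.
Step by step:
`a = [[4, 6], [2, 3]]` → a = [[4, 6], [2, 3]]
`b = a.copy()` → b = [[4, 6], [2, 3]]
`a[0].append(93)` → a = [[4, 6, 93], [2, 3]]; b = [[4, 6, 93], [2, 3]]
`a.append([2, 2])` → a = [[4, 6, 93], [2, 3], [2, 2]]
`print(b)` → prints [[4, 6, 93], [2, 3]]

Answer: [[4, 6, 93], [2, 3]]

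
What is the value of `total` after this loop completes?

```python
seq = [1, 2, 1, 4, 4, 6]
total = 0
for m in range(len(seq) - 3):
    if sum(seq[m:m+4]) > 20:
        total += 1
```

Count windows with sum > 20
`total` takes the values: 0

Answer: 0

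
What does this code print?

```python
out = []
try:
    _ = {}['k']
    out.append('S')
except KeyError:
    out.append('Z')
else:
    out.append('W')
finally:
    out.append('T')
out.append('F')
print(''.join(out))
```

Execution trace: 'Z' (except KeyError) → 'T' (finally) → 'F' (after the try/except). Output: ZTF

Answer: ZTF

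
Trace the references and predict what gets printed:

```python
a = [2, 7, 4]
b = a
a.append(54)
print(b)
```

Key concept: basic list aliasing.
Step by step:
`a = [2, 7, 4]` → a = [2, 7, 4]
`b = a` → b = [2, 7, 4] (same object as a)
`a.append(54)` → a = [2, 7, 4, 54] (same object as b); b = [2, 7, 4, 54] (same object as a)
`print(b)` → prints [2, 7, 4, 54]

Answer: [2, 7, 4, 54]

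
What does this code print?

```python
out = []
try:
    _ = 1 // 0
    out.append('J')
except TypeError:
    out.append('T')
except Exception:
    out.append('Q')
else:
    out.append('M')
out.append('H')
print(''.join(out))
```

Execution trace: 'Q' (except Exception) → 'H' (after the try/except). Output: QH

Answer: QH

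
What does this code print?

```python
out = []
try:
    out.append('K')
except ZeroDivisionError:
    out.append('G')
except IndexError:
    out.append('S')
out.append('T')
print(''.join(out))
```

Execution trace: 'K' (try body, no exception) → 'T' (after the try/except). Output: KT

Answer: KT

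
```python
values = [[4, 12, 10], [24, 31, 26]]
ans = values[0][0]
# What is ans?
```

Trace:
`values = [[4, 12, 10], [24, 31, 26]]` → values = [[4, 12, 10], [24, 31, 26]]
`ans = values[0][0]` → ans = 4
So ans = 4

Answer: 4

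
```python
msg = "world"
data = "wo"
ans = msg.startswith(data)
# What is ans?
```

Trace:
`msg = "world"` → msg = 'world'
`data = "wo"` → data = 'wo'
`ans = msg.startswith(data)` → ans = True
So ans = True

Answer: True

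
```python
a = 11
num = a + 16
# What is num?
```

Trace:
`a = 11` → a = 11
`num = a + 16` → num = 27
So num = 27

Answer: 27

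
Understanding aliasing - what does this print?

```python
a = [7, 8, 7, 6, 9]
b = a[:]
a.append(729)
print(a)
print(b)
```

Key concept: slice [:] creates copy.
Step by step:
`a = [7, 8, 7, 6, 9]` → a = [7, 8, 7, 6, 9]
`b = a[:]` → b = [7, 8, 7, 6, 9]
`a.append(729)` → a = [7, 8, 7, 6, 9, 729]
`print(a)` → prints [7, 8, 7, 6, 9, 729]
`print(b)` → prints [7, 8, 7, 6, 9]

Answer:
[7, 8, 7, 6, 9, 729]
[7, 8, 7, 6, 9]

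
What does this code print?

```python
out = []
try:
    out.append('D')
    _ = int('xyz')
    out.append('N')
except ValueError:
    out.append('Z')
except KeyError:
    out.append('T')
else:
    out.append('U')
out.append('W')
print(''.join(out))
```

Execution trace: 'D' (try body) → 'Z' (except ValueError) → 'W' (after the try/except). Output: DZW

Answer: DZW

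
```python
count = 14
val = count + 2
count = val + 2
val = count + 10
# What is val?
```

Trace:
`count = 14` → count = 14
`val = count + 2` → val = 16
`count = val + 2` → count = 18
`val = count + 10` → val = 28
So val = 28

Answer: 28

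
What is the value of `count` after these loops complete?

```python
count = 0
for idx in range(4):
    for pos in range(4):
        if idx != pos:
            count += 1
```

4² - 4 (exclude diagonal)
`count` takes the values: 0 → 1 → 2 → 3 → 4 → 5 → 6 → 7 → 8 → 9 → 10 → 11 → 12

Answer: 12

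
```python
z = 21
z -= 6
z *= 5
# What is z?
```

Trace:
`z = 21` → z = 21
`z -= 6` → z = 15
`z *= 5` → z = 75
So z = 75

Answer: 75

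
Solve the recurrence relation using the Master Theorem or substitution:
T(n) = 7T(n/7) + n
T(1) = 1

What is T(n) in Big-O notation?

By Master Theorem: a=7, b=7, f(n)=n. Since log_7(7) = 1 and f(n) = Θ(n^1), Case 2 applies. T(n) = O(n log n).

Answer: O(n log n)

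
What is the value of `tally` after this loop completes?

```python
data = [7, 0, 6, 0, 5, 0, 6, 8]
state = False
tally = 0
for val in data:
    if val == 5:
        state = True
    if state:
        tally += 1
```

Count elements after first 5 in [7, 0, 6, 0, 5, 0, 6, 8]
`tally` takes the values: 0 → 1 → 2 → 3 → 4

Answer: 4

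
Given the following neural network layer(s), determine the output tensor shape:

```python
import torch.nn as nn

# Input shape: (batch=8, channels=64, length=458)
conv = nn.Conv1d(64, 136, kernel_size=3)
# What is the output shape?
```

Input: (8, 64, 458) -> Output: (8, 136, 456)

Answer: (8, 136, 456)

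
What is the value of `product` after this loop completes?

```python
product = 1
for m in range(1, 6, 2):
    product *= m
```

Product of 1, 3, 5, ... up to 5
`product` takes the values: 1 → 3 → 15

Answer: 15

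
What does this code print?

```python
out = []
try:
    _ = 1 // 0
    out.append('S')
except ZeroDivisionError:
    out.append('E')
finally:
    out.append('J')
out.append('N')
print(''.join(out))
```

Execution trace: 'E' (except ZeroDivisionError) → 'J' (finally) → 'N' (after the try/except). Output: EJN

Answer: EJN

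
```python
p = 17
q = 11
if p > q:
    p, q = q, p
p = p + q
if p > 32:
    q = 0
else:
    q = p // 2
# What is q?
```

Trace:
`p = 17` → p = 17
`q = 11` → q = 11
`if p > q: ...` → p > q is True → p = 11; q = 17
`p = p + q` → p = 28
`if p > 32: ...` → p > 32 is False, take else branch → q = 14
So q = 14

Answer: 14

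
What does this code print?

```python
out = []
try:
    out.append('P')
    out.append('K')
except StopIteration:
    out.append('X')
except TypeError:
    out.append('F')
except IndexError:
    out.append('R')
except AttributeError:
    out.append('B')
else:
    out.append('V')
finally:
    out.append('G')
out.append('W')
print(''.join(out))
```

Execution trace: 'P' (try body) → 'K' (try body, no exception) → 'V' (else) → 'G' (finally) → 'W' (after the try/except). Output: PKVGW

Answer: PKVGW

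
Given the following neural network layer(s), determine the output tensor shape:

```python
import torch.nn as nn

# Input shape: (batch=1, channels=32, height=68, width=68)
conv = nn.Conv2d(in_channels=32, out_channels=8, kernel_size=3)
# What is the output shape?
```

Input: (1, 32, 68, 68) -> Output: (1, 8, 66, 66)

Answer: (1, 8, 66, 66)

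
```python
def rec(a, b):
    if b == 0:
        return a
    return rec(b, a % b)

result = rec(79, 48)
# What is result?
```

rec(79, 48) -> rec(48, 31) -> rec(31, 17) -> rec(17, 14) -> rec(14, 3) -> rec(3, 2) -> rec(2, 1) -> rec(1, 0) -> 1

Answer: 1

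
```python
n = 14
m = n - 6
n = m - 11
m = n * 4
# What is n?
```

Trace:
`n = 14` → n = 14
`m = n - 6` → m = 8
`n = m - 11` → n = -3
`m = n * 4` → m = -12
So n = -3

Answer: -3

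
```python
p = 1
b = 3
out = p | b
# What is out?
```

Trace:
`p = 1` → p = 1
`b = 3` → b = 3
`out = p | b` → out = 3
So out = 3

Answer: 3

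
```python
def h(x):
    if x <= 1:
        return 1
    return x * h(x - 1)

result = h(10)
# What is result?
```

h(10) = 10 * 9 * 8 * 7 * 6 * 5 * 4 * 3 * 2 * 1 = 3628800

Answer: 3628800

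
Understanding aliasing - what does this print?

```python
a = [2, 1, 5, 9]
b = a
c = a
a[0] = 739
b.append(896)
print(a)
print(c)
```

Key concept: multiple aliases.
Step by step:
`a = [2, 1, 5, 9]` → a = [2, 1, 5, 9]
`b = a` → b = [2, 1, 5, 9] (same object as a)
`c = a` → c = [2, 1, 5, 9] (same object as a, b)
`a[0] = 739` → a = [739, 1, 5, 9] (same object as b, c); b = [739, 1, 5, 9] (same object as a, c); c = [739, 1, 5, 9] (same object as a, b)
`b.append(896)` → a = [739, 1, 5, 9, 896] (same object as b, c); b = [739, 1, 5, 9, 896] (same object as a, c); c = [739, 1, 5, 9, 896] (same object as a, b)
`print(a)` → prints [739, 1, 5, 9, 896]
`print(c)` → prints [739, 1, 5, 9, 896]

Answer:
[739, 1, 5, 9, 896]
[739, 1, 5, 9, 896]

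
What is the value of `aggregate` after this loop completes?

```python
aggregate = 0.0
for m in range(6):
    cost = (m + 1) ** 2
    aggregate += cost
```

Sum of squared losses 1² + 2² + ... + 6²
`aggregate` takes the values: 0.0 → 1.0 → 5.0 → 14.0 → 30.0 → 55.0 → 91.0

Answer: 91.0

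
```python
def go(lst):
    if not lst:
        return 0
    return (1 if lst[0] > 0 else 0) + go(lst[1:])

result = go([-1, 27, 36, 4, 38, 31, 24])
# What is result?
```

Count of positive elements in [-1, 27, 36, 4, 38, 31, 24] = 6

Answer: 6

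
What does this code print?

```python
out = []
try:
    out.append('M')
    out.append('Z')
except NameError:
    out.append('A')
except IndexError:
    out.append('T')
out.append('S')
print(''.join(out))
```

Execution trace: 'M' (try body) → 'Z' (try body, no exception) → 'S' (after the try/except). Output: MZS

Answer: MZS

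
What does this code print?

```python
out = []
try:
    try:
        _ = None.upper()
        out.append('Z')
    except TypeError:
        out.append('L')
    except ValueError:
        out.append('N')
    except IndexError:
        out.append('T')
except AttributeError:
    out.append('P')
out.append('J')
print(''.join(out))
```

Execution trace: 'P' (outer except AttributeError) → 'J' (after the try/except). Output: PJ

Answer: PJ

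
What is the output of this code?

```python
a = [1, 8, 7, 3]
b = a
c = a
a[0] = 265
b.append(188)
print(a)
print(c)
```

Key concept: multiple aliases.
Step by step:
`a = [1, 8, 7, 3]` → a = [1, 8, 7, 3]
`b = a` → b = [1, 8, 7, 3] (same object as a)
`c = a` → c = [1, 8, 7, 3] (same object as a, b)
`a[0] = 265` → a = [265, 8, 7, 3] (same object as b, c); b = [265, 8, 7, 3] (same object as a, c); c = [265, 8, 7, 3] (same object as a, b)
`b.append(188)` → a = [265, 8, 7, 3, 188] (same object as b, c); b = [265, 8, 7, 3, 188] (same object as a, c); c = [265, 8, 7, 3, 188] (same object as a, b)
`print(a)` → prints [265, 8, 7, 3, 188]
`print(c)` → prints [265, 8, 7, 3, 188]

Answer:
[265, 8, 7, 3, 188]
[265, 8, 7, 3, 188]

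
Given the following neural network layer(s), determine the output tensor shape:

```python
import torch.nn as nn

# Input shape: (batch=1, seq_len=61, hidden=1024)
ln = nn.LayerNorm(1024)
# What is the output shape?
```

Input: (1, 61, 1024) -> Output: (1, 61, 1024)

Answer: (1, 61, 1024)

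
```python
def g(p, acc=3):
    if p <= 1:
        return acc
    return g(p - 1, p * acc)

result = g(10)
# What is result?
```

Accumulator trace (n, acc): (10, 3) -> (9, 30) -> (8, 270) -> (7, 2160) -> (6, 15120) -> (5, 90720) -> (4, 453600) -> (3, 1814400) -> (2, 5443200) -> (1, 10886400) -> return 10886400

Answer: 10886400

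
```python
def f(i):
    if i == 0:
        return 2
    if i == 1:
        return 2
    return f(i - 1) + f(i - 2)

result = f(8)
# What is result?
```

Build up from base cases: f(0)=2, f(1)=2, f(2)=4, f(3)=6, f(4)=10, f(5)=16, f(6)=26, ..., f(8)=68

Answer: 68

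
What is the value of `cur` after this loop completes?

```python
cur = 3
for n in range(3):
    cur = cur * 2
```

Multiply by 2, 3 times: 3 * 2^3 = 24
`cur` takes the values: 3 → 6 → 12 → 24

Answer: 24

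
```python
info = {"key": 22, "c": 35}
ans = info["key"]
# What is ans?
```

Trace:
`info = {"key": 22, "c": 35}` → info = {'key': 22, 'c': 35}
`ans = info["key"]` → ans = 22
So ans = 22

Answer: 22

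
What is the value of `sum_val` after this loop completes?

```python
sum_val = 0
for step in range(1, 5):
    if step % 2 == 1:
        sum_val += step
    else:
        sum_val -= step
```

Add odd, subtract even
`sum_val` takes the values: 0 → 1 → -1 → 2 → -2

Answer: -2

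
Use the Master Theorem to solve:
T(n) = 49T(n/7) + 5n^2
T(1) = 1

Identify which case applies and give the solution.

a=49, b=7, f(n)=5n^2. log_7(49) = 2. Since c=2 = 2, Case 2 applies: T(n) = Θ(n^log_b(a) · log n) = O(n^2 log n).

Answer: O(n^2 log n) - Case 2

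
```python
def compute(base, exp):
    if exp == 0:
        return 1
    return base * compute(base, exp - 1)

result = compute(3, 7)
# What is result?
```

compute(3, 7) = 3 * 3 * 3 * 3 * 3 * 3 * 3 = 2187

Answer: 2187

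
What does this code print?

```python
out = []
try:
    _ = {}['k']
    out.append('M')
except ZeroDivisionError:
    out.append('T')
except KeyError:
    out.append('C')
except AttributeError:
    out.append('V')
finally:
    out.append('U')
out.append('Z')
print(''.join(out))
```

Execution trace: 'C' (except KeyError) → 'U' (finally) → 'Z' (after the try/except). Output: CUZ

Answer: CUZ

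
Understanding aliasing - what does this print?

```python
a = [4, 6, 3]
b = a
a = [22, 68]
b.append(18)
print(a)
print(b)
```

Key concept: rebinding vs mutation: a is rebound to a new list, b still points at the original.
Step by step:
`a = [4, 6, 3]` → a = [4, 6, 3]
`b = a` → b = [4, 6, 3] (same object as a)
`a = [22, 68]` → a = [22, 68]
`b.append(18)` → b = [4, 6, 3, 18]
`print(a)` → prints [22, 68]
`print(b)` → prints [4, 6, 3, 18]

Answer:
[22, 68]
[4, 6, 3, 18]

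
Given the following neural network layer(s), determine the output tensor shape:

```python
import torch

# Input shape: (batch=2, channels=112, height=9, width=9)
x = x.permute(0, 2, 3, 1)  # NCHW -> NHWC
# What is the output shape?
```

Input: (2, 112, 9, 9) -> Output: (2, 9, 9, 112)

Answer: (2, 9, 9, 112)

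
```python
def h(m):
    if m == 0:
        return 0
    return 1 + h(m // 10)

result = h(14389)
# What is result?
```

Count of digits of 14389: 5

Answer: 5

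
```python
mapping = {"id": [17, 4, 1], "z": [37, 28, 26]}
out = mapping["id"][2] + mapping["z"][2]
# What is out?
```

Trace:
`mapping = {"id": [17, 4, 1], "z": [37, 28, 26]}` → mapping = {'id': [17, 4, 1], 'z': [37, 28, 26]}
`out = mapping["id"][2] + mapping["z"][2]` → out = 27
So out = 27

Answer: 27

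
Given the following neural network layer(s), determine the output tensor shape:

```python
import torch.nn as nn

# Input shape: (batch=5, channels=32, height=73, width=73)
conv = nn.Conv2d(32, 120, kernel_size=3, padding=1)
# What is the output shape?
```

Input: (5, 32, 73, 73) -> Output: (5, 120, 73, 73)

Answer: (5, 120, 73, 73)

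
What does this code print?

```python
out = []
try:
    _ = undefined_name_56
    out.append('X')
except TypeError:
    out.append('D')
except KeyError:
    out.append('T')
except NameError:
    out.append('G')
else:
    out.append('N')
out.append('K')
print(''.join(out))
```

Execution trace: 'G' (except NameError) → 'K' (after the try/except). Output: GK

Answer: GK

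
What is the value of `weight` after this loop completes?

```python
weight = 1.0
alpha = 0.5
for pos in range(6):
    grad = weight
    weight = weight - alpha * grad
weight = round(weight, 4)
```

Gradient descent: w = 1.0 * (1 - 0.5)^6
`weight` takes the values: 1.0 → 0.5 → 0.25 → 0.125 → 0.0625 → 0.03125 → 0.015625 → 0.0156

Answer: 0.0156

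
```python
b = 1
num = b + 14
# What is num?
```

Trace:
`b = 1` → b = 1
`num = b + 14` → num = 15
So num = 15

Answer: 15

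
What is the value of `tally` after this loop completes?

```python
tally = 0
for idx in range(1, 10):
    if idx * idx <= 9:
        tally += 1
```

Count numbers where idx² ≤ 9
`tally` takes the values: 0 → 1 → 2 → 3

Answer: 3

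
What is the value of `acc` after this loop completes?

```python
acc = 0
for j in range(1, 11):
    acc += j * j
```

Sum of squares 1² to 10² = 385
`acc` takes the values: 0 → 1 → 5 → 14 → 30 → 55 → 91 → 140 → 204 → 285 → 385

Answer: 385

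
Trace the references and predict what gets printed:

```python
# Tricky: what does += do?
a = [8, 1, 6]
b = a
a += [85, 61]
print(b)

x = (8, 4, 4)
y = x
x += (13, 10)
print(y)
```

Key concept: += behavior differs for mutable vs immutable.
Step by step:
`a = [8, 1, 6]` → a = [8, 1, 6]
`b = a` → b = [8, 1, 6] (same object as a)
`a += [85, 61]` → a = [8, 1, 6, 85, 61] (same object as b); b = [8, 1, 6, 85, 61] (same object as a)
`print(b)` → prints [8, 1, 6, 85, 61]
`x = (8, 4, 4)` → x = (8, 4, 4)
`y = x` → y = (8, 4, 4)
`x += (13, 10)` → x = (8, 4, 4, 13, 10)
`print(y)` → prints (8, 4, 4)

Answer:
[8, 1, 6, 85, 61]
(8, 4, 4)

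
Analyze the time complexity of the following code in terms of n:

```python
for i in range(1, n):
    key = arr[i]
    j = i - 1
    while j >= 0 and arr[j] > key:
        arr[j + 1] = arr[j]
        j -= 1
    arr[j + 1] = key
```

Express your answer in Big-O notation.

This is Insertion sort. Time complexity: O(n²).

Answer: O(n²)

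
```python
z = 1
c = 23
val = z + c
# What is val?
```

Trace:
`z = 1` → z = 1
`c = 23` → c = 23
`val = z + c` → val = 24
So val = 24

Answer: 24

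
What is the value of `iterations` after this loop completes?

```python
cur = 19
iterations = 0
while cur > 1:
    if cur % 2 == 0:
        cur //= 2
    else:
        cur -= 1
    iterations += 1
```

Steps to reduce 19 to 1
`iterations` takes the values: 0 → 1 → 2 → 3 → 4 → 5 → 6

Answer: 6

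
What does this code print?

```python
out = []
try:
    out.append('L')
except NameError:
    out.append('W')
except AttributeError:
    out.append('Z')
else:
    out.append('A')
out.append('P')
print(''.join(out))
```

Execution trace: 'L' (try body, no exception) → 'A' (else) → 'P' (after the try/except). Output: LAP

Answer: LAP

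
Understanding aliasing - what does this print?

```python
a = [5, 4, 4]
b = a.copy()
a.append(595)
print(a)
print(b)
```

Key concept: list.copy() creates independent copy.
Step by step:
`a = [5, 4, 4]` → a = [5, 4, 4]
`b = a.copy()` → b = [5, 4, 4]
`a.append(595)` → a = [5, 4, 4, 595]
`print(a)` → prints [5, 4, 4, 595]
`print(b)` → prints [5, 4, 4]

Answer:
[5, 4, 4, 595]
[5, 4, 4]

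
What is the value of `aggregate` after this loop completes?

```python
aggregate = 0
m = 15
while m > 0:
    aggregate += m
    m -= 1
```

Sum 15 down to 1
`aggregate` takes the values: 0 → 15 → 29 → 42 → 54 → 65 → 75 → 84 → 92 → 99 → 105 → 110 → 114 → 117 → 119 → 120

Answer: 120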